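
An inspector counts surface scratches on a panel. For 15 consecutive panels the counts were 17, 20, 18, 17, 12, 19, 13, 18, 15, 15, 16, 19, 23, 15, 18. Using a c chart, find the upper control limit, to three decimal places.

29.369

c̄ = (17 + 20 + 18 + 17 + 12 + 19 + 13 + 18 + 15 + 15 + 16 + 19 + 23 + 15 + 18) / 15 = 255 / 15 = 17.0000
UCL = c̄ + 3√c̄ = 17.0000 + 3 × √17.0000 = 17.0000 + 3 × 4.1231 = 29.3693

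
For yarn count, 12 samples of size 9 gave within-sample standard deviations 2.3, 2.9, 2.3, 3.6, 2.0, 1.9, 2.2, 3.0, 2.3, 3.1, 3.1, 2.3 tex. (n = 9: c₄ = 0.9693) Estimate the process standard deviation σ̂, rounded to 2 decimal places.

2.67

s̄ = (2.3 + 2.9 + 2.3 + 3.6 + 2.0 + 1.9 + 2.2 + 3.0 + 2.3 + 3.1 + 3.1 + 2.3) / 12 = 2.5833
σ̂ = s̄ / c₄ = 2.5833 / 0.9693 = 2.6652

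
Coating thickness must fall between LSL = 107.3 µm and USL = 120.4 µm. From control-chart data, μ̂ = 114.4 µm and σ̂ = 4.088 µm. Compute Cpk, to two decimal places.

0.49

Cpu = (USL − μ̂) / (3σ̂) = (120.4 − 114.4) / (3 × 4.088) = 0.4892; Cpl = (μ̂ − LSL) / (3σ̂) = (114.4 − 107.3) / (3 × 4.088) = 0.5789; Cpk = min(Cpu, Cpl) = 0.4892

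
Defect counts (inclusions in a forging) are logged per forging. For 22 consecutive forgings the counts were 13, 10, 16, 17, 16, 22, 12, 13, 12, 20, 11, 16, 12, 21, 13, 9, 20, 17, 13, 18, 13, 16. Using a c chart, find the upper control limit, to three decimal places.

26.619

c̄ = (13 + 10 + 16 + 17 + 16 + 22 + 12 + 13 + 12 + 20 + 11 + 16 + 12 + 21 + 13 + 9 + 20 + 17 + 13 + 18 + 13 + 16) / 22 = 330 / 22 = 15.0000
UCL = c̄ + 3√c̄ = 15.0000 + 3 × √15.0000 = 15.0000 + 3 × 3.8730 = 26.6190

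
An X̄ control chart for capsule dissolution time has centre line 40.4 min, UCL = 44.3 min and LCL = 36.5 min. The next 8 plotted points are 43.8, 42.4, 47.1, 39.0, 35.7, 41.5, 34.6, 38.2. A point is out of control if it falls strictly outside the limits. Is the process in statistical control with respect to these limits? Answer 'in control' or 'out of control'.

out of control

Compare each point to [36.5, 44.3]: sample 3 = 47.1 > UCL; sample 5 = 35.7 < LCL; sample 7 = 34.6 < LCL.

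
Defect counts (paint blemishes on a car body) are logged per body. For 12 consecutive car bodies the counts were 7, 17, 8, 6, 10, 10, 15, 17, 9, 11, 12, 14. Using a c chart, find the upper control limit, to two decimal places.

c̄ = (7 + 17 + 8 + 6 + 10 + 10 + 15 + 17 + 9 + 11 + 12 + 14) / 12 = 136 / 12 = 11.3333
UCL = c̄ + 3√c̄ = 11.3333 + 3 × √11.3333 = 11.3333 + 3 × 3.3665 = 21.4328

21.43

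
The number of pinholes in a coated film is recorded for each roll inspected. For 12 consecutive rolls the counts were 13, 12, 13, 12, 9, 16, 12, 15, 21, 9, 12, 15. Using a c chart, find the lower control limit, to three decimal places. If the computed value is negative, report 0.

c̄ = (13 + 12 + 13 + 12 + 9 + 16 + 12 + 15 + 21 + 9 + 12 + 15) / 12 = 159 / 12 = 13.2500
LCL = c̄ − 3√c̄ = 13.2500 − 3 × 3.6401 = 2.3298

2.330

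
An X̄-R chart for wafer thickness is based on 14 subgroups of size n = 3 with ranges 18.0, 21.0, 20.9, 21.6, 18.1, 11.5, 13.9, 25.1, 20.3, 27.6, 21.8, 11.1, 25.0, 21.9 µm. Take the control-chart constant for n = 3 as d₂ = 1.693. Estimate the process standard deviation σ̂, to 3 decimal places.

11.721

R̄ = (18.0 + 21.0 + 20.9 + 21.6 + 18.1 + 11.5 + 13.9 + 25.1 + 20.3 + 27.6 + 21.8 + 11.1 + 25.0 + 21.9) / 14 = 19.8429
σ̂ = R̄ / d₂ = 19.8429 / 1.693 = 11.7205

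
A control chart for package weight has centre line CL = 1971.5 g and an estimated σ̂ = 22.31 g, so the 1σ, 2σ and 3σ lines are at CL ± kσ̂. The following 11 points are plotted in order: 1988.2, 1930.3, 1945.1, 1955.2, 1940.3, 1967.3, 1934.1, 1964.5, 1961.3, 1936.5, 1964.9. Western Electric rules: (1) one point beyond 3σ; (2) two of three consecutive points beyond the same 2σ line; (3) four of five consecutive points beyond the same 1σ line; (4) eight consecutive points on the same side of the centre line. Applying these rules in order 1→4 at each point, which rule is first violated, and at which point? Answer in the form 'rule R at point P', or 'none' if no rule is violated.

Zone of each point (C = within 1σ̂, B = 1σ̂–2σ̂, A = 2σ̂–3σ̂, * = beyond 3σ̂; sign = side of CL): 1:+C, 2:-B, 3:-B, 4:-C, 5:-B, 6:-C, 7:-B, 8:-C, 9:-C, 10:-B, 11:-C
Rule 4 (eight consecutive points on the same side of the centre line) is satisfied at point 9.

rule 4 at point 9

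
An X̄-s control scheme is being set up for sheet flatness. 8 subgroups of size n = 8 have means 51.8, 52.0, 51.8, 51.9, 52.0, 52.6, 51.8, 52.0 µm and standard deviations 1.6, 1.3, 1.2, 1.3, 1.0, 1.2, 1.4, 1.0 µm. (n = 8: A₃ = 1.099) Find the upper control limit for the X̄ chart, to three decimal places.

X̄̄ = (51.8 + 52.0 + 51.8 + 51.9 + 52.0 + 52.6 + 51.8 + 52.0) / 8 = 51.9875
s̄ = (1.6 + 1.3 + 1.2 + 1.3 + 1.0 + 1.2 + 1.4 + 1.0) / 8 = 1.2500
UCL = X̄̄ + A₃·s̄ = 51.9875 + 1.099 × 1.2500 = 53.3612

53.361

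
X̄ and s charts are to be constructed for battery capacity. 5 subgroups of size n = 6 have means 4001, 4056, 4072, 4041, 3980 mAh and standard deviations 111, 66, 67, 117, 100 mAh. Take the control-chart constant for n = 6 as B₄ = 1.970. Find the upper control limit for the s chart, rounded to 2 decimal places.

181.63

s̄ = (111 + 66 + 67 + 117 + 100) / 5 = 92.2000
UCL_s = B₄·s̄ = 1.970 × 92.2000 = 181.6340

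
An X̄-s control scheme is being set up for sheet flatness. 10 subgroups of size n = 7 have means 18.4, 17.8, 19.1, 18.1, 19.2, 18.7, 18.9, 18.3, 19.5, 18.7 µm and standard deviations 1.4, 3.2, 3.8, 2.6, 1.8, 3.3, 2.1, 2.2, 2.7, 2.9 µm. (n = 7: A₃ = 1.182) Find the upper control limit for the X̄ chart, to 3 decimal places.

21.743

X̄̄ = (18.4 + 17.8 + 19.1 + 18.1 + 19.2 + 18.7 + 18.9 + 18.3 + 19.5 + 18.7) / 10 = 18.6700
s̄ = (1.4 + 3.2 + 3.8 + 2.6 + 1.8 + 3.3 + 2.1 + 2.2 + 2.7 + 2.9) / 10 = 2.6000
UCL = X̄̄ + A₃·s̄ = 18.6700 + 1.182 × 2.6000 = 21.7432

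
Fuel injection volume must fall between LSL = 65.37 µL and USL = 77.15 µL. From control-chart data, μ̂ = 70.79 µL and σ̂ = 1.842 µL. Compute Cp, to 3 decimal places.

Cp = (USL − LSL) / (6σ̂) = (77.15 − 65.37) / (6 × 1.842) = 11.7800 / 11.0520 = 1.0659

1.066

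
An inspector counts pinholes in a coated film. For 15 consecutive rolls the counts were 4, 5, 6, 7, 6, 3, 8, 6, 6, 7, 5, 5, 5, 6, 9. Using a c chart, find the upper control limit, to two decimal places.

13.13

c̄ = (4 + 5 + 6 + 7 + 6 + 3 + 8 + 6 + 6 + 7 + 5 + 5 + 5 + 6 + 9) / 15 = 88 / 15 = 5.8667
UCL = c̄ + 3√c̄ = 5.8667 + 3 × √5.8667 = 5.8667 + 3 × 2.4221 = 13.1330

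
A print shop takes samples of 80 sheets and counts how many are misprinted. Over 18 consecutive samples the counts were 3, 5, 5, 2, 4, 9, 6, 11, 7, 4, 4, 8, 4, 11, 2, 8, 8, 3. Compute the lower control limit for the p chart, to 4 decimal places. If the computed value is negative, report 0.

p̄ = Σdᵢ / (k·n) = 104 / (18 × 80) = 0.07222
LCL = p̄ − 3·√(p̄(1−p̄)/n) = 0.07222 − 3 × 0.02894 = -0.01460 → 0 (negative, so LCL = 0)

0.0000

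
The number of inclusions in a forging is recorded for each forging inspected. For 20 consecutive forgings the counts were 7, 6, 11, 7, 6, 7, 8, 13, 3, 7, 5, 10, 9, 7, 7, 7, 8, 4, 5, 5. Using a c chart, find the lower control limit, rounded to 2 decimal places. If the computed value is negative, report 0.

c̄ = (7 + 6 + 11 + 7 + 6 + 7 + 8 + 13 + 3 + 7 + 5 + 10 + 9 + 7 + 7 + 7 + 8 + 4 + 5 + 5) / 20 = 142 / 20 = 7.1000
LCL = c̄ − 3√c̄ = 7.1000 − 3 × 2.6646 = -0.8937 → 0 (cannot be negative)

0.00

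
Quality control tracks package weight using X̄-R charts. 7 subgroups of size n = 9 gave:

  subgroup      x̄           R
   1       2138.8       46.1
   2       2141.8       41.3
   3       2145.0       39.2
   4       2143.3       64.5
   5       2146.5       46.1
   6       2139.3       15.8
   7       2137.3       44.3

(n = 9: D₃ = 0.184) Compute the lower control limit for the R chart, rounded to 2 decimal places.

7.81

R̄ = (46.1 + 41.3 + 39.2 + 64.5 + 46.1 + 15.8 + 44.3) / 7 = 297.3000 / 7 = 42.4714
LCL_R = D₃·R̄ = 0.184 × 42.4714 = 7.8147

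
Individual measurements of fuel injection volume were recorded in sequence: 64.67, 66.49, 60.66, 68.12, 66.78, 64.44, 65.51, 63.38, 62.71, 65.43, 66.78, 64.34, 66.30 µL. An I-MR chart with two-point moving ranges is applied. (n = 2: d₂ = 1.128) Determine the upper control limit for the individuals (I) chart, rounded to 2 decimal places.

71.95

X̄ = (64.67 + 66.49 + 60.66 + 68.12 + 66.78 + 64.44 + 65.51 + 63.38 + 62.71 + 65.43 + 66.78 + 64.34 + 66.30) / 13 = 65.0469
Moving ranges: 1.82, 5.83, 7.46, 1.34, 2.34, 1.07, 2.13, 0.67, 2.72, 1.35, 2.44, 1.96; M̄R̄ = 31.1300 / 12 = 2.5942
UCL = X̄ + 3·M̄R̄/d₂ = 65.0469 + 3 × 2.5942 / 1.128 = 71.9463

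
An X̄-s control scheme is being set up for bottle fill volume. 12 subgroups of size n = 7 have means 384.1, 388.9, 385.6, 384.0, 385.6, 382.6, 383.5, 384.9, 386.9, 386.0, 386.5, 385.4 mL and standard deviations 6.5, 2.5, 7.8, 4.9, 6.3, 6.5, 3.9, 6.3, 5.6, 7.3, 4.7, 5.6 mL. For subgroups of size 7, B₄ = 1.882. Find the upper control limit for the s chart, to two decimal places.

10.65

s̄ = (6.5 + 2.5 + 7.8 + 4.9 + 6.3 + 6.5 + 3.9 + 6.3 + 5.6 + 7.3 + 4.7 + 5.6) / 12 = 5.6583
UCL_s = B₄·s̄ = 1.882 × 5.6583 = 10.6490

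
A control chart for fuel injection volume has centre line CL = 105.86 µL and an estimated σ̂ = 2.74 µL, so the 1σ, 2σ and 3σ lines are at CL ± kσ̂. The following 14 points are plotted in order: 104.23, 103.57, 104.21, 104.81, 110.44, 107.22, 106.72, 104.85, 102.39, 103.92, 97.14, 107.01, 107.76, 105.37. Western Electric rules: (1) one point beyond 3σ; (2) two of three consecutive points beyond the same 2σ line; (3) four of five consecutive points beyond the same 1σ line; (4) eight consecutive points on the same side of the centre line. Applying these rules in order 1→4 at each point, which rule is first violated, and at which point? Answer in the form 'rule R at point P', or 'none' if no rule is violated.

Zone of each point (C = within 1σ̂, B = 1σ̂–2σ̂, A = 2σ̂–3σ̂, * = beyond 3σ̂; sign = side of CL): 1:-C, 2:-C, 3:-C, 4:-C, 5:+B, 6:+C, 7:+C, 8:-C, 9:-B, 10:-C, 11:-*, 12:+C, 13:+C, 14:-C
Rule 1 (one point beyond the 3σ limits) is satisfied at point 11.

rule 1 at point 11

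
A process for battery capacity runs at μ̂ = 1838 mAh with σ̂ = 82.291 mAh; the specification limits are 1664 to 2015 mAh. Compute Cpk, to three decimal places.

0.705

Cpu = (USL − μ̂) / (3σ̂) = (2015 − 1838) / (3 × 82.291) = 0.7170; Cpl = (μ̂ − LSL) / (3σ̂) = (1838 − 1664) / (3 × 82.291) = 0.7048; Cpk = min(Cpu, Cpl) = 0.7048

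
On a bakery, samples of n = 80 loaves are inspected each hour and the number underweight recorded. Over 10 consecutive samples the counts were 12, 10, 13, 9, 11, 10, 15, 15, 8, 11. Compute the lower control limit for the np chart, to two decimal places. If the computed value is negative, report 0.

2.02

p̄ = Σdᵢ / (k·n) = 114 / (10 × 80) = 0.14250
LCL = np̄ − 3·√(np̄(1−p̄)) = 11.4000 − 3 × 3.1266 = 2.0203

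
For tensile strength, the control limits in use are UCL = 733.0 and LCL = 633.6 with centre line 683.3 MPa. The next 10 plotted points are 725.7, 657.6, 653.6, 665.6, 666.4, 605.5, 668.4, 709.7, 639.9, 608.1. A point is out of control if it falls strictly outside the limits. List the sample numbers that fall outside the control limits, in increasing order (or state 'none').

6, 10

Compare each point to [633.6, 733.0]: sample 6 = 605.5 < LCL; sample 10 = 608.1 < LCL.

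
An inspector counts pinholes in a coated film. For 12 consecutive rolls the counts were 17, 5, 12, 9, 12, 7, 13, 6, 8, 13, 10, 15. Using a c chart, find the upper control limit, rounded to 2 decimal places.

c̄ = (17 + 5 + 12 + 9 + 12 + 7 + 13 + 6 + 8 + 13 + 10 + 15) / 12 = 127 / 12 = 10.5833
UCL = c̄ + 3√c̄ = 10.5833 + 3 × √10.5833 = 10.5833 + 3 × 3.2532 = 20.3429

20.34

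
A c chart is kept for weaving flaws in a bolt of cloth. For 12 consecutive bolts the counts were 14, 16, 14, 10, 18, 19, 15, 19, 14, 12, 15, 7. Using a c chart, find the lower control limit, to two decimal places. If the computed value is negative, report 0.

c̄ = (14 + 16 + 14 + 10 + 18 + 19 + 15 + 19 + 14 + 12 + 15 + 7) / 12 = 173 / 12 = 14.4167
LCL = c̄ − 3√c̄ = 14.4167 − 3 × 3.7969 = 3.0259

3.03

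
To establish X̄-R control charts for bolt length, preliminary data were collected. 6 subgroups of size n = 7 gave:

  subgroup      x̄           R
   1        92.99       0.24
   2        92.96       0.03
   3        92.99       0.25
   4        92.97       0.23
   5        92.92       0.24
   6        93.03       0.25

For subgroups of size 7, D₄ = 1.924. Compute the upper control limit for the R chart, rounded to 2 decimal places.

R̄ = (0.24 + 0.03 + 0.25 + 0.23 + 0.24 + 0.25) / 6 = 1.2400 / 6 = 0.2067
UCL_R = D₄·R̄ = 1.924 × 0.2067 = 0.3976

0.40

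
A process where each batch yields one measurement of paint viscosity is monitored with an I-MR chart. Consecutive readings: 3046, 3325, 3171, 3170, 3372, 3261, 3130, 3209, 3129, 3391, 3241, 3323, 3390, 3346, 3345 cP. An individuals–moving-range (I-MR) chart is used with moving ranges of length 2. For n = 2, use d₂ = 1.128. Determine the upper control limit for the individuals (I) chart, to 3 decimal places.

X̄ = (3046 + 3325 + 3171 + 3170 + 3372 + 3261 + 3130 + 3209 + 3129 + 3391 + 3241 + 3323 + 3390 + 3346 + 3345) / 15 = 3256.6000
Moving ranges: 279, 154, 1, 202, 111, 131, 79, 80, 262, 150, 82, 67, 44, 1; M̄R̄ = 1643.0000 / 14 = 117.3571
UCL = X̄ + 3·M̄R̄/d₂ = 3256.6000 + 3 × 117.3571 / 1.128 = 3568.7201

3568.720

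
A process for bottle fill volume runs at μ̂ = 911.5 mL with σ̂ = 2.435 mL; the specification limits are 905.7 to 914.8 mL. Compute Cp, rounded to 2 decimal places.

0.62

Cp = (USL − LSL) / (6σ̂) = (914.8 − 905.7) / (6 × 2.435) = 9.1000 / 14.6100 = 0.6229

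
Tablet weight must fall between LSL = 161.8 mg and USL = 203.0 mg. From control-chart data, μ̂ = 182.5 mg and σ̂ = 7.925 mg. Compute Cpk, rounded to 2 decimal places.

Cpu = (USL − μ̂) / (3σ̂) = (203.0 − 182.5) / (3 × 7.925) = 0.8623; Cpl = (μ̂ − LSL) / (3σ̂) = (182.5 − 161.8) / (3 × 7.925) = 0.8707; Cpk = min(Cpu, Cpl) = 0.8623

0.86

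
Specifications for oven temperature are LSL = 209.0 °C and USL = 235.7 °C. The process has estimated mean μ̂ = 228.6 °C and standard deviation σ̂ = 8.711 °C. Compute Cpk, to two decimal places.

0.27

Cpu = (USL − μ̂) / (3σ̂) = (235.7 − 228.6) / (3 × 8.711) = 0.2717; Cpl = (μ̂ − LSL) / (3σ̂) = (228.6 − 209.0) / (3 × 8.711) = 0.7500; Cpk = min(Cpu, Cpl) = 0.2717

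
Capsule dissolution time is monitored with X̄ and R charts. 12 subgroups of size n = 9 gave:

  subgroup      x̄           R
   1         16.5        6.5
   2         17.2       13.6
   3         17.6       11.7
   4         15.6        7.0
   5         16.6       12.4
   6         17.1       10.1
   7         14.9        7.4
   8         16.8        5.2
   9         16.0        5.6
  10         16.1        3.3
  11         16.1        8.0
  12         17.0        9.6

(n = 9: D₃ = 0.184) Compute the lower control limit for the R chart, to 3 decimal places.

R̄ = (6.5 + 13.6 + 11.7 + 7.0 + 12.4 + 10.1 + 7.4 + 5.2 + 5.6 + 3.3 + 8.0 + 9.6) / 12 = 100.4000 / 12 = 8.3667
LCL_R = D₃·R̄ = 0.184 × 8.3667 = 1.5395

1.539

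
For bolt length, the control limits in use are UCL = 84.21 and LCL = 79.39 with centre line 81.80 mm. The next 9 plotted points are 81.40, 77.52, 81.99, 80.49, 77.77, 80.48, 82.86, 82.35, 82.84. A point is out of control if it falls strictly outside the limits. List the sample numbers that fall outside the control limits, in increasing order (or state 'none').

Compare each point to [79.39, 84.21]: sample 2 = 77.52 < LCL; sample 5 = 77.77 < LCL.

2, 5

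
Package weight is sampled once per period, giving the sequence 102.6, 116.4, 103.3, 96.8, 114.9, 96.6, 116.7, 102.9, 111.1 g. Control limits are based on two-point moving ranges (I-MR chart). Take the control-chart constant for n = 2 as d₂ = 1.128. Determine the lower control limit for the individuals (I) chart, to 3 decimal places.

X̄ = (102.6 + 116.4 + 103.3 + 96.8 + 114.9 + 96.6 + 116.7 + 102.9 + 111.1) / 9 = 106.8111
Moving ranges: 13.8, 13.1, 6.5, 18.1, 18.3, 20.1, 13.8, 8.2; M̄R̄ = 111.9000 / 8 = 13.9875
LCL = X̄ − 3·M̄R̄/d₂ = 106.8111 − 3 × 13.9875 / 1.128 = 69.6103

69.610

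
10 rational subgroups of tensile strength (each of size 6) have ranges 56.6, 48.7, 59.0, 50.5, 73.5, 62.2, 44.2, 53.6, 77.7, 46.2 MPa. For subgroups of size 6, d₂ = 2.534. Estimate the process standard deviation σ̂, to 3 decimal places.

22.581

R̄ = (56.6 + 48.7 + 59.0 + 50.5 + 73.5 + 62.2 + 44.2 + 53.6 + 77.7 + 46.2) / 10 = 57.2200
σ̂ = R̄ / d₂ = 57.2200 / 2.534 = 22.5809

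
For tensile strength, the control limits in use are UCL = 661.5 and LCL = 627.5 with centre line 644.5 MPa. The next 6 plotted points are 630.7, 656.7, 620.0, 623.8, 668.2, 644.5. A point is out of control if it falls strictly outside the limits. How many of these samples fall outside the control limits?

3

Compare each point to [627.5, 661.5]: sample 3 = 620.0 < LCL; sample 4 = 623.8 < LCL; sample 5 = 668.2 > UCL.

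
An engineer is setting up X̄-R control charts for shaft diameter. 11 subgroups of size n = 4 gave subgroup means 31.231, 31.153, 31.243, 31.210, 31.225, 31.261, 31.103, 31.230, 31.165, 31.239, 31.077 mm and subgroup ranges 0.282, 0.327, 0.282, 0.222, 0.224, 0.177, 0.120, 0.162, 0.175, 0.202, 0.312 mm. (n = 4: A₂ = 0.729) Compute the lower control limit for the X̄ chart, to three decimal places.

X̄̄ = (31.231 + 31.153 + 31.243 + 31.210 + 31.225 + 31.261 + 31.103 + 31.230 + 31.165 + 31.239 + 31.077) / 11 = 343.1370 / 11 = 31.1943
R̄ = (0.282 + 0.327 + 0.282 + 0.222 + 0.224 + 0.177 + 0.120 + 0.162 + 0.175 + 0.202 + 0.312) / 11 = 2.4850 / 11 = 0.2259
LCL = X̄̄ − A₂·R̄ = 31.1943 − 0.729 × 0.2259 = 31.0296

31.030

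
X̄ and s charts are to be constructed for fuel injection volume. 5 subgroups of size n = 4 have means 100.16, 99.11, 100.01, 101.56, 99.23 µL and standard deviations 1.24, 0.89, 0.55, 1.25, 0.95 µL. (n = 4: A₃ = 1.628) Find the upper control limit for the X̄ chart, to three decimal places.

101.603

X̄̄ = (100.16 + 99.11 + 100.01 + 101.56 + 99.23) / 5 = 100.0140
s̄ = (1.24 + 0.89 + 0.55 + 1.25 + 0.95) / 5 = 0.9760
UCL = X̄̄ + A₃·s̄ = 100.0140 + 1.628 × 0.9760 = 101.6029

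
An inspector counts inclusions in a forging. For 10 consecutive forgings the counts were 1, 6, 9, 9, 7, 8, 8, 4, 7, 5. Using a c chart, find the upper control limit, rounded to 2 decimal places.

13.99

c̄ = (1 + 6 + 9 + 9 + 7 + 8 + 8 + 4 + 7 + 5) / 10 = 64 / 10 = 6.4000
UCL = c̄ + 3√c̄ = 6.4000 + 3 × √6.4000 = 6.4000 + 3 × 2.5298 = 13.9895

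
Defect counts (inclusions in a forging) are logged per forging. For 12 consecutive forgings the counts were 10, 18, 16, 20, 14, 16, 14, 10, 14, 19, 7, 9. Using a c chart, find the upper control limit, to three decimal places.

25.108

c̄ = (10 + 18 + 16 + 20 + 14 + 16 + 14 + 10 + 14 + 19 + 7 + 9) / 12 = 167 / 12 = 13.9167
UCL = c̄ + 3√c̄ = 13.9167 + 3 × √13.9167 = 13.9167 + 3 × 3.7305 = 25.1082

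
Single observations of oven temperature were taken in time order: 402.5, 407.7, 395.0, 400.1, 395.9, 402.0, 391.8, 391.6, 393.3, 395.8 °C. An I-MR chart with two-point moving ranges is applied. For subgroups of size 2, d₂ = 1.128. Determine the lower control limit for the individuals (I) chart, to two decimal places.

383.42

X̄ = (402.5 + 407.7 + 395.0 + 400.1 + 395.9 + 402.0 + 391.8 + 391.6 + 393.3 + 395.8) / 10 = 397.5700
Moving ranges: 5.2, 12.7, 5.1, 4.2, 6.1, 10.2, 0.2, 1.7, 2.5; M̄R̄ = 47.9000 / 9 = 5.3222
LCL = X̄ − 3·M̄R̄/d₂ = 397.5700 − 3 × 5.3222 / 1.128 = 383.4152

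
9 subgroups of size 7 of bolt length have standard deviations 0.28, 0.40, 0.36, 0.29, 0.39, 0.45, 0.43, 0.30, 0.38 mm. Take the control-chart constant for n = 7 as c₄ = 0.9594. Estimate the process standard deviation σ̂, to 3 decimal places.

0.380

s̄ = (0.28 + 0.40 + 0.36 + 0.29 + 0.39 + 0.45 + 0.43 + 0.30 + 0.38) / 9 = 0.3644
σ̂ = s̄ / c₄ = 0.3644 / 0.9594 = 0.3799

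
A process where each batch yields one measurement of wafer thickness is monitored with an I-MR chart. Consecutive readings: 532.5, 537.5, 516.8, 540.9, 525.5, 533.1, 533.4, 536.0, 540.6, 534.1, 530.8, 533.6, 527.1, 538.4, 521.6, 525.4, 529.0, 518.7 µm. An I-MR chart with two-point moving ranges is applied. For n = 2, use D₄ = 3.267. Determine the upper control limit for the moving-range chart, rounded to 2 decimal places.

27.90

Moving ranges: 5.0, 20.7, 24.1, 15.4, 7.6, 0.3, 2.6, 4.6, 6.5, 3.3, 2.8, 6.5, 11.3, 16.8, 3.8, 3.6, 10.3; M̄R̄ = 145.2000 / 17 = 8.5412
UCL_MR = D₄·M̄R̄ = 3.267 × 8.5412 = 27.9040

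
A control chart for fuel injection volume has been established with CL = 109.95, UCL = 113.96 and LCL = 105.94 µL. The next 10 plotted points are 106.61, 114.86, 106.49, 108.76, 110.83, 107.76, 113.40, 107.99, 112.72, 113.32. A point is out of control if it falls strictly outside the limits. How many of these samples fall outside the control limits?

Compare each point to [105.94, 113.96]: sample 2 = 114.86 > UCL.

1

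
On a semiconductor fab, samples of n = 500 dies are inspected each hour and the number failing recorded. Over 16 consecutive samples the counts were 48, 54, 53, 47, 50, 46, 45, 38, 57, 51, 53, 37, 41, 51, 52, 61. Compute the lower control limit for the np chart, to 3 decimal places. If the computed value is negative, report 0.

29.056

p̄ = Σdᵢ / (k·n) = 784 / (16 × 500) = 0.09800
LCL = np̄ − 3·√(np̄(1−p̄)) = 49.0000 − 3 × 6.6482 = 29.0555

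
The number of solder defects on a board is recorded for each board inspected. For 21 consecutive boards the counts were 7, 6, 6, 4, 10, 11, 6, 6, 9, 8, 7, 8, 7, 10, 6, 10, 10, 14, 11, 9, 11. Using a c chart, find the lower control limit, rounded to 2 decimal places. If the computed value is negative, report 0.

c̄ = (7 + 6 + 6 + 4 + 10 + 11 + 6 + 6 + 9 + 8 + 7 + 8 + 7 + 10 + 6 + 10 + 10 + 14 + 11 + 9 + 11) / 21 = 176 / 21 = 8.3810
LCL = c̄ − 3√c̄ = 8.3810 − 3 × 2.8950 = -0.3040 → 0 (cannot be negative)

0.00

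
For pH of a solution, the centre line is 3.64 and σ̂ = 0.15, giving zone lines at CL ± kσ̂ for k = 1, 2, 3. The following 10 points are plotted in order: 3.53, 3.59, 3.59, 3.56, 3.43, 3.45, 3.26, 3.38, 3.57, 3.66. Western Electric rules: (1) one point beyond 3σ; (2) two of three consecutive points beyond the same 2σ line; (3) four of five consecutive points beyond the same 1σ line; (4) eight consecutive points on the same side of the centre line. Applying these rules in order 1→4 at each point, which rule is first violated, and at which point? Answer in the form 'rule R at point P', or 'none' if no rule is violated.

Zone of each point (C = within 1σ̂, B = 1σ̂–2σ̂, A = 2σ̂–3σ̂, * = beyond 3σ̂; sign = side of CL): 1:-C, 2:-C, 3:-C, 4:-C, 5:-B, 6:-B, 7:-A, 8:-B, 9:-C, 10:+C
Rule 3 (four of five consecutive points beyond the same 1σ limit) is satisfied at point 8.

rule 3 at point 8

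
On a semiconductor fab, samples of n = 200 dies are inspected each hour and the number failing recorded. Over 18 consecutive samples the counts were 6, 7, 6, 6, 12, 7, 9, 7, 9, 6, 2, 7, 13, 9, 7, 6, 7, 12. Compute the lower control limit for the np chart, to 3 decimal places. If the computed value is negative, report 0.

p̄ = Σdᵢ / (k·n) = 138 / (18 × 200) = 0.03833
LCL = np̄ − 3·√(np̄(1−p̄)) = 7.6667 − 3 × 2.7153 = -0.4792 → 0 (negative, so LCL = 0)

0.000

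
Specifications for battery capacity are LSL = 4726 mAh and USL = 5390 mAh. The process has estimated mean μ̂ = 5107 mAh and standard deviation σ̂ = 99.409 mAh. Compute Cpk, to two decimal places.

0.95

Cpu = (USL − μ̂) / (3σ̂) = (5390 − 5107) / (3 × 99.409) = 0.9489; Cpl = (μ̂ − LSL) / (3σ̂) = (5107 − 4726) / (3 × 99.409) = 1.2776; Cpk = min(Cpu, Cpl) = 0.9489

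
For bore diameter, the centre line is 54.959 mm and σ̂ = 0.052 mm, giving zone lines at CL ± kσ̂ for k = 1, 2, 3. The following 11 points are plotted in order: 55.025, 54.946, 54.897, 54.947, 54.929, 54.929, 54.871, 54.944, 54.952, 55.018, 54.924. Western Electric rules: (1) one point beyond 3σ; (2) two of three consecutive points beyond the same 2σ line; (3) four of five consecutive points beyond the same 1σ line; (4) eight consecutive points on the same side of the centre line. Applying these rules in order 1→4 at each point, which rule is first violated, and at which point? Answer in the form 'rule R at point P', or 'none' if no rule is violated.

rule 4 at point 9

Zone of each point (C = within 1σ̂, B = 1σ̂–2σ̂, A = 2σ̂–3σ̂, * = beyond 3σ̂; sign = side of CL): 1:+B, 2:-C, 3:-B, 4:-C, 5:-C, 6:-C, 7:-B, 8:-C, 9:-C, 10:+B, 11:-C
Rule 4 (eight consecutive points on the same side of the centre line) is satisfied at point 9.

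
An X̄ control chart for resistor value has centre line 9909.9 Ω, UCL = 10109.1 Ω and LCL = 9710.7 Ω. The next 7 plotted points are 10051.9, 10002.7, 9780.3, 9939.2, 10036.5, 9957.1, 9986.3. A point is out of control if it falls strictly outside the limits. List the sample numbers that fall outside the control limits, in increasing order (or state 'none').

none

All 7 points lie within [9710.7, 10109.1].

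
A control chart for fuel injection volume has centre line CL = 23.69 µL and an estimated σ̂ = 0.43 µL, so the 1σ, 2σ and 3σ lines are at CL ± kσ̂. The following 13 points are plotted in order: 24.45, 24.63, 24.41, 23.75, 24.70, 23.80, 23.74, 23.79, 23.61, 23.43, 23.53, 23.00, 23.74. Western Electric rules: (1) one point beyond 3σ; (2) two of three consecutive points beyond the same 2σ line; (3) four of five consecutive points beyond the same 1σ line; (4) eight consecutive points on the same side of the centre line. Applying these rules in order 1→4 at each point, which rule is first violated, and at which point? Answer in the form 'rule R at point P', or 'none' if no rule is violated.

rule 3 at point 5

Zone of each point (C = within 1σ̂, B = 1σ̂–2σ̂, A = 2σ̂–3σ̂, * = beyond 3σ̂; sign = side of CL): 1:+B, 2:+A, 3:+B, 4:+C, 5:+A, 6:+C, 7:+C, 8:+C, 9:-C, 10:-C, 11:-C, 12:-B, 13:+C
Rule 3 (four of five consecutive points beyond the same 1σ limit) is satisfied at point 5.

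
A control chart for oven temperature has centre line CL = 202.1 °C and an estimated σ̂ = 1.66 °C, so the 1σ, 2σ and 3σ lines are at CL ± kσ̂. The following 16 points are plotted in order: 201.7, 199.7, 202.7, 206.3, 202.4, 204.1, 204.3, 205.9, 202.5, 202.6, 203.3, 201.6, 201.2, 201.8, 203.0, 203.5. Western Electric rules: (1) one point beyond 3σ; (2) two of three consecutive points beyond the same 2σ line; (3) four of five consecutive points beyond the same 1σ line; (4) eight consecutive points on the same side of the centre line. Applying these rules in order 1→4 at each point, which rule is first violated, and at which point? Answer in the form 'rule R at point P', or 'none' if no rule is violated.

Zone of each point (C = within 1σ̂, B = 1σ̂–2σ̂, A = 2σ̂–3σ̂, * = beyond 3σ̂; sign = side of CL): 1:-C, 2:-B, 3:+C, 4:+A, 5:+C, 6:+B, 7:+B, 8:+A, 9:+C, 10:+C, 11:+C, 12:-C, 13:-C, 14:-C, 15:+C, 16:+C
Rule 3 (four of five consecutive points beyond the same 1σ limit) is satisfied at point 8.

rule 3 at point 8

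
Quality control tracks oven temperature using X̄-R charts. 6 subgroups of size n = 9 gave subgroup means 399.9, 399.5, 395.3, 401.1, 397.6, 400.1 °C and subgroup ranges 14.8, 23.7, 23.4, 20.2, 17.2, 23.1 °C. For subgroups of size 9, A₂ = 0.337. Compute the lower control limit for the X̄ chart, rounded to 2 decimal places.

392.04

X̄̄ = (399.9 + 399.5 + 395.3 + 401.1 + 397.6 + 400.1) / 6 = 2393.5000 / 6 = 398.9167
R̄ = (14.8 + 23.7 + 23.4 + 20.2 + 17.2 + 23.1) / 6 = 122.4000 / 6 = 20.4000
LCL = X̄̄ − A₂·R̄ = 398.9167 − 0.337 × 20.4000 = 392.0419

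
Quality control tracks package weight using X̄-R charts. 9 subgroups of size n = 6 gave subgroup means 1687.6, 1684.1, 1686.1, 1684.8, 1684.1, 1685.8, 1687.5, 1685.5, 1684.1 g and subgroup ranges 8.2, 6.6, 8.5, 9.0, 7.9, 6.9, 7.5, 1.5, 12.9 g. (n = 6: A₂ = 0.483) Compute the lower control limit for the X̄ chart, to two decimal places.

1681.81

X̄̄ = (1687.6 + 1684.1 + 1686.1 + 1684.8 + 1684.1 + 1685.8 + 1687.5 + 1685.5 + 1684.1) / 9 = 15169.6000 / 9 = 1685.5111
R̄ = (8.2 + 6.6 + 8.5 + 9.0 + 7.9 + 6.9 + 7.5 + 1.5 + 12.9) / 9 = 69.0000 / 9 = 7.6667
LCL = X̄̄ − A₂·R̄ = 1685.5111 − 0.483 × 7.6667 = 1681.8081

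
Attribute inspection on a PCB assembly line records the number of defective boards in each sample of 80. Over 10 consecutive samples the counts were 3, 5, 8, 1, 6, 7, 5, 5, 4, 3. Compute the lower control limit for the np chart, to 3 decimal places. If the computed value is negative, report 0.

0.000

p̄ = Σdᵢ / (k·n) = 47 / (10 × 80) = 0.05875
LCL = np̄ − 3·√(np̄(1−p̄)) = 4.7000 − 3 × 2.1033 = -1.6099 → 0 (negative, so LCL = 0)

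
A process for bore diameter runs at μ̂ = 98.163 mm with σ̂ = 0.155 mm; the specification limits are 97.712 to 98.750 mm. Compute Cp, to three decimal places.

Cp = (USL − LSL) / (6σ̂) = (98.750 − 97.712) / (6 × 0.155) = 1.0380 / 0.9300 = 1.1161

1.116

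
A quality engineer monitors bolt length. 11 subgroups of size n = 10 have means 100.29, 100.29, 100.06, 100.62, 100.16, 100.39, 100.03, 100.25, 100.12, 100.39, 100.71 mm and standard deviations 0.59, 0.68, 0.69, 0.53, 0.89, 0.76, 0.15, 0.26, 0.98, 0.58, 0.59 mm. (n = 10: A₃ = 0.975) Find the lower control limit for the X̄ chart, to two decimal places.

99.71

X̄̄ = (100.29 + 100.29 + 100.06 + 100.62 + 100.16 + 100.39 + 100.03 + 100.25 + 100.12 + 100.39 + 100.71) / 11 = 100.3009
s̄ = (0.59 + 0.68 + 0.69 + 0.53 + 0.89 + 0.76 + 0.15 + 0.26 + 0.98 + 0.58 + 0.59) / 11 = 0.6091
LCL = X̄̄ − A₃·s̄ = 100.3009 − 0.975 × 0.6091 = 99.7070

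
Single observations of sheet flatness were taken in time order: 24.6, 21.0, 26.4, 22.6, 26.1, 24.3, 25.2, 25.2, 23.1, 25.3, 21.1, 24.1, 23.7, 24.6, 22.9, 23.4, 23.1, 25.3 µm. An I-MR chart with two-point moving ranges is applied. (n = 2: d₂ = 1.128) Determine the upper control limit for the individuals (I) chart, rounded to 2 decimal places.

29.71

X̄ = (24.6 + 21.0 + 26.4 + 22.6 + 26.1 + 24.3 + 25.2 + 25.2 + 23.1 + 25.3 + 21.1 + 24.1 + 23.7 + 24.6 + 22.9 + 23.4 + 23.1 + 25.3) / 18 = 24.0000
Moving ranges: 3.6, 5.4, 3.8, 3.5, 1.8, 0.9, 0.0, 2.1, 2.2, 4.2, 3.0, 0.4, 0.9, 1.7, 0.5, 0.3, 2.2; M̄R̄ = 36.5000 / 17 = 2.1471
UCL = X̄ + 3·M̄R̄/d₂ = 24.0000 + 3 × 2.1471 / 1.128 = 29.7103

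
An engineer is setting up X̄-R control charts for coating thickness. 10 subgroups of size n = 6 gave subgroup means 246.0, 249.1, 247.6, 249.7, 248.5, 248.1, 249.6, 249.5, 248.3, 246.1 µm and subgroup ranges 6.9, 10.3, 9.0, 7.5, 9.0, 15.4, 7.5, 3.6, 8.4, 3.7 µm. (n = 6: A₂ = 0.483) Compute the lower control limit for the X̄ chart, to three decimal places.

244.323

X̄̄ = (246.0 + 249.1 + 247.6 + 249.7 + 248.5 + 248.1 + 249.6 + 249.5 + 248.3 + 246.1) / 10 = 2482.5000 / 10 = 248.2500
R̄ = (6.9 + 10.3 + 9.0 + 7.5 + 9.0 + 15.4 + 7.5 + 3.6 + 8.4 + 3.7) / 10 = 81.3000 / 10 = 8.1300
LCL = X̄̄ − A₂·R̄ = 248.2500 − 0.483 × 8.1300 = 244.3232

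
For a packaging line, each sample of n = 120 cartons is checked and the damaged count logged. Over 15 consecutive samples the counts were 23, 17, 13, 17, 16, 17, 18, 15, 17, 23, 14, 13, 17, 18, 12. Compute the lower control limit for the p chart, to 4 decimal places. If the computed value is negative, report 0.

p̄ = Σdᵢ / (k·n) = 250 / (15 × 120) = 0.13889
LCL = p̄ − 3·√(p̄(1−p̄)/n) = 0.13889 − 3 × 0.03157 = 0.04418

0.0442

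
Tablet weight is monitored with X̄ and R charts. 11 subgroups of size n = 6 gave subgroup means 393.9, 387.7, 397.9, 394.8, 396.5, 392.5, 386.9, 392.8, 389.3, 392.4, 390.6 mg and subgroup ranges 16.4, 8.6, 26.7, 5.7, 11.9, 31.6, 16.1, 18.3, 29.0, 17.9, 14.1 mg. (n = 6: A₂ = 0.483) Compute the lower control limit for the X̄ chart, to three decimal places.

X̄̄ = (393.9 + 387.7 + 397.9 + 394.8 + 396.5 + 392.5 + 386.9 + 392.8 + 389.3 + 392.4 + 390.6) / 11 = 4315.3000 / 11 = 392.3000
R̄ = (16.4 + 8.6 + 26.7 + 5.7 + 11.9 + 31.6 + 16.1 + 18.3 + 29.0 + 17.9 + 14.1) / 11 = 196.3000 / 11 = 17.8455
LCL = X̄̄ − A₂·R̄ = 392.3000 − 0.483 × 17.8455 = 383.6806

383.681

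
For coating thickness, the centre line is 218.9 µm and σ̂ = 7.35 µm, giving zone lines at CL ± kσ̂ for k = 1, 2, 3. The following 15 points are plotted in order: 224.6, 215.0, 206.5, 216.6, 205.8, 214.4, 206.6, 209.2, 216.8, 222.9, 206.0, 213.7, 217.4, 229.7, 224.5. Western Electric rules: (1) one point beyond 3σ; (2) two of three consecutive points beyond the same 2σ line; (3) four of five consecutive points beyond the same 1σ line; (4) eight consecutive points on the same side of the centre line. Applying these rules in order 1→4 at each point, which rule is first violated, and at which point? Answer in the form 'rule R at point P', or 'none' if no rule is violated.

Zone of each point (C = within 1σ̂, B = 1σ̂–2σ̂, A = 2σ̂–3σ̂, * = beyond 3σ̂; sign = side of CL): 1:+C, 2:-C, 3:-B, 4:-C, 5:-B, 6:-C, 7:-B, 8:-B, 9:-C, 10:+C, 11:-B, 12:-C, 13:-C, 14:+B, 15:+C
Rule 4 (eight consecutive points on the same side of the centre line) is satisfied at point 9.

rule 4 at point 9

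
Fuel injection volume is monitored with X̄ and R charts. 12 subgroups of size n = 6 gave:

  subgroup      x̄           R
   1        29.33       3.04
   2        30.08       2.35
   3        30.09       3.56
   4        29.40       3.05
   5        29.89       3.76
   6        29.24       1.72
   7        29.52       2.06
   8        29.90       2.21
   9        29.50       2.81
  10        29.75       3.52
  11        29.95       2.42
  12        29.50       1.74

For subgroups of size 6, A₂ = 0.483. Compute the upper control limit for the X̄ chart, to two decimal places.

X̄̄ = (29.33 + 30.08 + 30.09 + 29.40 + 29.89 + 29.24 + 29.52 + 29.90 + 29.50 + 29.75 + 29.95 + 29.50) / 12 = 356.1500 / 12 = 29.6792
R̄ = (3.04 + 2.35 + 3.56 + 3.05 + 3.76 + 1.72 + 2.06 + 2.21 + 2.81 + 3.52 + 2.42 + 1.74) / 12 = 32.2400 / 12 = 2.6867
UCL = X̄̄ + A₂·R̄ = 29.6792 + 0.483 × 2.6867 = 30.9768

30.98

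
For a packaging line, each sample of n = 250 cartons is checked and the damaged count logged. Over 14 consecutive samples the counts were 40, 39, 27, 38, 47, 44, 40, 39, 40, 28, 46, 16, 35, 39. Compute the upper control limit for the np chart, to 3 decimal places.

p̄ = Σdᵢ / (k·n) = 518 / (14 × 250) = 0.14800
UCL = np̄ + 3·√(np̄(1−p̄)) = 37.0000 + 3 × √(37.0000×0.85200) = 37.0000 + 3 × 5.6146 = 53.8439

53.844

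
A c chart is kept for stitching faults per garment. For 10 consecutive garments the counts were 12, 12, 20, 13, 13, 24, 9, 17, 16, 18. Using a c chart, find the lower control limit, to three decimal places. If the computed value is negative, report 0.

3.627

c̄ = (12 + 12 + 20 + 13 + 13 + 24 + 9 + 17 + 16 + 18) / 10 = 154 / 10 = 15.4000
LCL = c̄ − 3√c̄ = 15.4000 − 3 × 3.9243 = 3.6271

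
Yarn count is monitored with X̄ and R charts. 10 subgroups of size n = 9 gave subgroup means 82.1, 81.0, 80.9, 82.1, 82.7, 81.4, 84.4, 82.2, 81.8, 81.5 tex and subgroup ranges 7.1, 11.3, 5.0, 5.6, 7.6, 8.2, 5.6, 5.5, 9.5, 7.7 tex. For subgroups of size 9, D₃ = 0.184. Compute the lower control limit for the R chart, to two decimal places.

1.35

R̄ = (7.1 + 11.3 + 5.0 + 5.6 + 7.6 + 8.2 + 5.6 + 5.5 + 9.5 + 7.7) / 10 = 73.1000 / 10 = 7.3100
LCL_R = D₃·R̄ = 0.184 × 7.3100 = 1.3450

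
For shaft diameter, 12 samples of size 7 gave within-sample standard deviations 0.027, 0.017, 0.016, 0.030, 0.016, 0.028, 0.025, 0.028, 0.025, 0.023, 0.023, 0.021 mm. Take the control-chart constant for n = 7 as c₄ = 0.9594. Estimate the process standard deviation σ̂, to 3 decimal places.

s̄ = (0.027 + 0.017 + 0.016 + 0.030 + 0.016 + 0.028 + 0.025 + 0.028 + 0.025 + 0.023 + 0.023 + 0.021) / 12 = 0.0233
σ̂ = s̄ / c₄ = 0.0233 / 0.9594 = 0.0242

0.024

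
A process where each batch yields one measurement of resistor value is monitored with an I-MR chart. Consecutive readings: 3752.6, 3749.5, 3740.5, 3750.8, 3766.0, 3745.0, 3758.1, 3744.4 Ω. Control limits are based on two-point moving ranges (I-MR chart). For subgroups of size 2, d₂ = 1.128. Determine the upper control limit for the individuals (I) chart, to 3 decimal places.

3783.309

X̄ = (3752.6 + 3749.5 + 3740.5 + 3750.8 + 3766.0 + 3745.0 + 3758.1 + 3744.4) / 8 = 3750.8625
Moving ranges: 3.1, 9.0, 10.3, 15.2, 21.0, 13.1, 13.7; M̄R̄ = 85.4000 / 7 = 12.2000
UCL = X̄ + 3·M̄R̄/d₂ = 3750.8625 + 3 × 12.2000 / 1.128 = 3783.3093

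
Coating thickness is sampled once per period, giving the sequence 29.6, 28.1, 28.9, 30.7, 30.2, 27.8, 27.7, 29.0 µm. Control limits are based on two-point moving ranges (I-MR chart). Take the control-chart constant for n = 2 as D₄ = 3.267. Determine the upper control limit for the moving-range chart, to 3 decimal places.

Moving ranges: 1.5, 0.8, 1.8, 0.5, 2.4, 0.1, 1.3; M̄R̄ = 8.4000 / 7 = 1.2000
UCL_MR = D₄·M̄R̄ = 3.267 × 1.2000 = 3.9204

3.920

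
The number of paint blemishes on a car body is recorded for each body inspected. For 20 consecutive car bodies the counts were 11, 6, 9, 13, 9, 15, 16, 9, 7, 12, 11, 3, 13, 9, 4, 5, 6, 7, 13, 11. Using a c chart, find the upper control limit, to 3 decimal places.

c̄ = (11 + 6 + 9 + 13 + 9 + 15 + 16 + 9 + 7 + 12 + 11 + 3 + 13 + 9 + 4 + 5 + 6 + 7 + 13 + 11) / 20 = 189 / 20 = 9.4500
UCL = c̄ + 3√c̄ = 9.4500 + 3 × √9.4500 = 9.4500 + 3 × 3.0741 = 18.6723

18.672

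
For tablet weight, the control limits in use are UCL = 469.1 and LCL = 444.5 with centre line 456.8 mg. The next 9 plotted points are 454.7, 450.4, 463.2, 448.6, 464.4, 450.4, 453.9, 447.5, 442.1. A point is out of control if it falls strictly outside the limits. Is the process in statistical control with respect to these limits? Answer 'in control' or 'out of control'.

Compare each point to [444.5, 469.1]: sample 9 = 442.1 < LCL.

out of control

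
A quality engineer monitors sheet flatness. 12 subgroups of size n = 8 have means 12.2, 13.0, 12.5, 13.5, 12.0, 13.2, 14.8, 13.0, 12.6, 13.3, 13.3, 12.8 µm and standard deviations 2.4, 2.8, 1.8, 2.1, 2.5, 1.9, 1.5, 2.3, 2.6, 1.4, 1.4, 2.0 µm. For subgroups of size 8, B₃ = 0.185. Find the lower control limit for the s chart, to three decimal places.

s̄ = (2.4 + 2.8 + 1.8 + 2.1 + 2.5 + 1.9 + 1.5 + 2.3 + 2.6 + 1.4 + 1.4 + 2.0) / 12 = 2.0583
LCL_s = B₃·s̄ = 0.185 × 2.0583 = 0.3808

0.381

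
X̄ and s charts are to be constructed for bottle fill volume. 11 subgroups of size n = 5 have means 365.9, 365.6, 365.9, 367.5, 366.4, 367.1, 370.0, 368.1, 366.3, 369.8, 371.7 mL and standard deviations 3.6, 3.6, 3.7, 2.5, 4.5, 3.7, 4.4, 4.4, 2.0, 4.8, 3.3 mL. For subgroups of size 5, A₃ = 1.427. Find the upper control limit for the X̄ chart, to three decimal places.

X̄̄ = (365.9 + 365.6 + 365.9 + 367.5 + 366.4 + 367.1 + 370.0 + 368.1 + 366.3 + 369.8 + 371.7) / 11 = 367.6636
s̄ = (3.6 + 3.6 + 3.7 + 2.5 + 4.5 + 3.7 + 4.4 + 4.4 + 2.0 + 4.8 + 3.3) / 11 = 3.6818
UCL = X̄̄ + A₃·s̄ = 367.6636 + 1.427 × 3.6818 = 372.9176

372.918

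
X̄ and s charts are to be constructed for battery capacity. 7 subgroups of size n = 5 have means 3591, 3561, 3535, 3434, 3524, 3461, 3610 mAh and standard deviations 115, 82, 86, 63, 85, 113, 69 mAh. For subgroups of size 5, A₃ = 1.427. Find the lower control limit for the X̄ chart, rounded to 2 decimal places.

X̄̄ = (3591 + 3561 + 3535 + 3434 + 3524 + 3461 + 3610) / 7 = 3530.8571
s̄ = (115 + 82 + 86 + 63 + 85 + 113 + 69) / 7 = 87.5714
LCL = X̄̄ − A₃·s̄ = 3530.8571 − 1.427 × 87.5714 = 3405.8927

3405.89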